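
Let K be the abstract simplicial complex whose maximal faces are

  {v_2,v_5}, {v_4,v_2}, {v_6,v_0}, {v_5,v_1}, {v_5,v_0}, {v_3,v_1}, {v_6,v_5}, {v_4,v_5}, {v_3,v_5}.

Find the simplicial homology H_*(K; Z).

Take the total order v_0 < v_1 < v_2 < v_3 < v_4 < v_5 < v_6 on the vertex set. Then K (dimension 1) consists of the simplices:

  0-simplices (7): [v_0], [v_1], [v_2], [v_3], [v_4], [v_5], [v_6]
  1-simplices (9): [v_0,v_5], [v_0,v_6], [v_1,v_3], [v_1,v_5], [v_2,v_4], [v_2,v_5], [v_3,v_5], [v_4,v_5], [v_5,v_6]

giving chain groups C_0 ≅ Z^7, C_1 ≅ Z^9.

∂_1: C_1 → C_0 is given by ∂[p,q] = [q] − [p]. For instance
  ∂[v_5,v_6] = [v_6] − [v_5].
The resulting 7×9 matrix has rank 6, and its Smith normal form has invariant factors (1,1,1,1,1,1).

Computing H_k = (kernel of ∂_k) / (image of ∂_{k+1}):

  H_0: rank C_0 − rank ∂_1 = 7 − 6 = 1, and the invariant factors of ∂_1 are all 1, so H_0 ≅ Z.
  H_1: rank ker ∂_1 − rank ∂_2 = (9 − 6) − 0 = 3, and there is no ∂_2, so H_1 ≅ Z^3.

As a check, the Euler characteristic is 7 − 9 = -2, which agrees with 1 − 3 = -2.
(K is a triangulation of a wedge of 3 circles.)

H_0 = Z,  H_1 = Z^3.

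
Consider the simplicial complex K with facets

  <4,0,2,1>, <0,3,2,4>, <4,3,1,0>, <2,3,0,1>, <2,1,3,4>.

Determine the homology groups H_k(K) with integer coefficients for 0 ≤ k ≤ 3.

Order the vertices as 0 < 1 < 2 < 3 < 4. Listing each simplex with vertices in this order, K has dimension 3 with simplices:

  0-simplices (5): [0], [1], [2], [3], [4]
  1-simplices (10): [0,1], [0,2], [0,3], [0,4], [1,2], [1,3], [1,4], [2,3], [2,4], [3,4]
  2-simplices (10): [0,1,2], [0,1,3], [0,1,4], [0,2,3], [0,2,4], [0,3,4], [1,2,3], [1,2,4], [1,3,4], [2,3,4]
  3-simplices (5): [0,1,2,3], [0,1,2,4], [0,1,3,4], [0,2,3,4], [1,2,3,4]

so the chain groups are C_0 ≅ Z^5, C_1 ≅ Z^10, C_2 ≅ Z^10, C_3 ≅ Z^5.

∂_1: C_1 → C_0 maps an edge to its endpoints' difference, ∂[p,q] = q − p.
The resulting 5×10 matrix has rank 4, and its Smith normal form has invariant factors (1,1,1,1).

Boundary ∂_2: C_2 → C_1 sends each 2-simplex [p,q,r] to [q,r] − [p,r] + [p,q]. For instance
  ∂[0,2,4] = [2,4] − [0,4] + [0,2],
  ∂[0,1,3] = [1,3] − [0,3] + [0,1].
This gives a 10×10 integer matrix of rank 6; reducing to Smith normal form yields diagonal entries (1,1,1,1,1,1).

Boundary ∂_3: C_3 → C_2 sends each 3-simplex σ to the alternating sum Σ_i (−1)^i (σ with its i-th vertex removed). For instance
  ∂[1,2,3,4] = [2,3,4] − [1,3,4] + [1,2,4] − [1,2,3],
  ∂[0,1,2,4] = [1,2,4] − [0,2,4] + [0,1,4] − [0,1,2].
The 10×5 boundary matrix has rank 4 and Smith normal form diag(1,1,1,1).

Reading off H_k = ker ∂_k / im ∂_{k+1}:

  H_0: rank C_0 − rank ∂_1 = 5 − 4 = 1, and the invariant factors of ∂_1 are all 1, so H_0 ≅ Z.
  H_1: rank ker ∂_1 − rank ∂_2 = (10 − 4) − 6 = 0, and the invariant factors of ∂_2 are all 1, so H_1 ≅ 0.
  H_2: rank ker ∂_2 − rank ∂_3 = (10 − 6) − 4 = 0, and the invariant factors of ∂_3 are all 1, so H_2 ≅ 0.
  H_3: rank ker ∂_3 − rank ∂_4 = (5 − 4) − 0 = 1, and there is no ∂_4, so H_3 ≅ Z.

H_0 ≅ Z,  H_1 = 0,  H_2 = 0,  H_3 ≅ Z.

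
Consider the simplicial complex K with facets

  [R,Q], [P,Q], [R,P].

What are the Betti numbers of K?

b_0 = 1, b_1 = 1.

Take the total order P < Q < R on the vertex set. Then K (dimension 1) consists of the simplices:

  0-simplices (3): P, Q, R
  1-simplices (3): PQ, PR, QR

Hence C_0 ≅ Z^3, C_1 ≅ Z^3.

The boundary map ∂_1: C_1 → C_0 maps an edge to its endpoints' difference, ∂[p,q] = q − p.
The resulting 3×3 matrix has rank 2, and its Smith normal form has invariant factors (1,1).

From H_k ≅ ker(∂_k) / im(∂_{k+1}) we obtain:

  H_0: rank C_0 − rank ∂_1 = 3 − 2 = 1, and the invariant factors of ∂_1 are all 1, so H_0 = Z.
  H_1: rank ker ∂_1 − rank ∂_2 = (3 − 2) − 0 = 1, and there is no ∂_2, so H_1 = Z.

As a check, the Euler characteristic is 3 − 3 = 0, which agrees with 1 − 1 = 0.
(K is a triangulation of the circle S^1.)

Hence the Betti numbers are b_0 = 1, b_1 = 1.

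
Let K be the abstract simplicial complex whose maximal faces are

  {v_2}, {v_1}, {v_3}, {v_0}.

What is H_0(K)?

Order the vertices as v_0 < v_1 < v_2 < v_3. Listing each simplex with vertices in this order, K has dimension 0 with simplices:

  0-simplices (4): [v_0], [v_1], [v_2], [v_3]

Hence C_0 ≅ Z^4.

Computing H_k = (kernel of ∂_k) / (image of ∂_{k+1}):

  H_0: rank C_0 − rank ∂_1 = 4 − 0 = 4, and there is no ∂_1, so H_0 ≅ Z^4.

H_0 = Z^4.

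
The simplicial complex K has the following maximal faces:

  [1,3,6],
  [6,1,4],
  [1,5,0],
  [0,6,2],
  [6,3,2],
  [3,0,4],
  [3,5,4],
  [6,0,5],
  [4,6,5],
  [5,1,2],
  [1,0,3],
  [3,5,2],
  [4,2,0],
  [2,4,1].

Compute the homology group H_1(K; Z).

Fix the vertex order 0 < 1 < 2 < 3 < 4 < 5 < 6 and write every simplex with vertices in increasing order. Then dim K = 2 and the simplices of K are:

  0-simplices (7): [0], [1], [2], [3], [4], [5], [6]
  1-simplices (21): [0,1], [0,2], [0,3], [0,4], [0,5], [0,6], [1,2], [1,3], [1,4], [1,5], [1,6], [2,3], [2,4], [2,5], [2,6], [3,4], [3,5], [3,6], [4,5], [4,6], [5,6]
  2-simplices (14): [0,1,3], [0,1,5], [0,2,4], [0,2,6], [0,3,4], [0,5,6], [1,2,4], [1,2,5], [1,3,6], [1,4,6], [2,3,5], [2,3,6], [3,4,5], [4,5,6]

giving chain groups C_0 ≅ Z^7, C_1 ≅ Z^21, C_2 ≅ Z^14.

Boundary ∂_1: C_1 → C_0 sends each edge [p,q] (with p < q) to q − p.
The 7×21 boundary matrix has rank 6 and Smith normal form diag(1,1,1,1,1,1).

Boundary ∂_2: C_2 → C_1 maps a triangle to the signed sum of its edges. For instance
  ∂[3,4,5] = [4,5] − [3,5] + [3,4],
  ∂[0,1,3] = [1,3] − [0,3] + [0,1].
This gives a 21×14 integer matrix of rank 13; reducing to Smith normal form yields diagonal entries (1,1,1,1,1,1,1,1,1,1,1,1,1).

Computing H_k = (kernel of ∂_k) / (image of ∂_{k+1}):

  H_1: rank ker ∂_1 − rank ∂_2 = (21 − 6) − 13 = 2, and the invariant factors of ∂_2 are all 1, so H_1 ≅ Z^2.

H_1 ≅ Z^2.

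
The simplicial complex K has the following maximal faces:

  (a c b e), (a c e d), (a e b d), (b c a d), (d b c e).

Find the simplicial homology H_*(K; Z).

We work with the vertex ordering a < b < c < d < e. The simplices of K, each written with vertices in increasing order, are:

  0-simplices (5): a, b, c, d, e
  1-simplices (10): ab, ac, ad, ae, bc, bd, be, cd, ce, de
  2-simplices (10): abc, abd, abe, acd, ace, ade, bcd, bce, bde, cde
  3-simplices (5): abcd, abce, abde, acde, bcde

so the chain groups are C_0 ≅ Z^5, C_1 ≅ Z^10, C_2 ≅ Z^10, C_3 ≅ Z^5.

∂_1: C_1 → C_0 maps an edge to its endpoints' difference, ∂[p,q] = q − p. For instance
  ∂ce = e − c.
This gives a 5×10 integer matrix of rank 4; reducing to Smith normal form yields diagonal entries (1,1,1,1).

Boundary ∂_2: C_2 → C_1 sends each 2-simplex [p,q,r] to [q,r] − [p,r] + [p,q]. For instance
  ∂bde = de − be + bd,
  ∂ace = ce − ae + ac.
This gives a 10×10 integer matrix of rank 6; reducing to Smith normal form yields diagonal entries (1,1,1,1,1,1).

The boundary map ∂_3: C_3 → C_2 sends each 3-simplex σ to the alternating sum Σ_i (−1)^i (σ with its i-th vertex removed). For instance
  ∂bcde = cde − bde + bce − bcd,
  ∂abce = bce − ace + abe − abc.
This gives a 10×5 integer matrix of rank 4; reducing to Smith normal form yields diagonal entries (1,1,1,1).

Computing H_k = (kernel of ∂_k) / (image of ∂_{k+1}):

  H_0: rank C_0 − rank ∂_1 = 5 − 4 = 1, and the invariant factors of ∂_1 are all 1, so H_0 ≅ Z.
  H_1: rank ker ∂_1 − rank ∂_2 = (10 − 4) − 6 = 0, and the invariant factors of ∂_2 are all 1, so H_1 ≅ 0.
  H_2: rank ker ∂_2 − rank ∂_3 = (10 − 6) − 4 = 0, and the invariant factors of ∂_3 are all 1, so H_2 ≅ 0.
  H_3: rank ker ∂_3 − rank ∂_4 = (5 − 4) − 0 = 1, and there is no ∂_4, so H_3 ≅ Z.

As a check, the Euler characteristic is 5 − 10 + 10 − 5 = 0, which agrees with 1 − 0 + 0 − 1 = 0.

H_0 ≅ Z,  H_1 = 0,  H_2 = 0,  H_3 ≅ Z.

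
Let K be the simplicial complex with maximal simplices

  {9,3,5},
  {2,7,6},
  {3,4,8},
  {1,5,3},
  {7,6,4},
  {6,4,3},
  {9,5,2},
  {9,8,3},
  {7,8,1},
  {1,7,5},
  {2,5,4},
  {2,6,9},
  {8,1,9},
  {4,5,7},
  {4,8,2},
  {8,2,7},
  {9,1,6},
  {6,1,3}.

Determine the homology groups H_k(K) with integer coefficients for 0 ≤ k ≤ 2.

We work with the vertex ordering 1 < 2 < 3 < 4 < 5 < 6 < 7 < 8 < 9. The simplices of K, each written with vertices in increasing order, are:

  0-simplices (9): [1], [2], [3], [4], [5], [6], [7], [8], [9]
  1-simplices (27): (27 of them)
  2-simplices (18): [1,3,5], [1,3,6], [1,5,7], [1,6,9], [1,7,8], [1,8,9], [2,4,5], [2,4,8], [2,5,9], [2,6,7], [2,6,9], [2,7,8], [3,4,6], [3,4,8], [3,5,9], [3,8,9], [4,5,7], [4,6,7]

giving chain groups C_0 ≅ Z^9, C_1 ≅ Z^27, C_2 ≅ Z^18.

The boundary map ∂_1: C_1 → C_0 maps an edge to its endpoints' difference, ∂[p,q] = q − p. For instance
  ∂[2,7] = [7] − [2].
This gives a 9×27 integer matrix of rank 8; reducing to Smith normal form yields diagonal entries (1,1,1,1,1,1,1,1).

The boundary map ∂_2: C_2 → C_1 acts by ∂[p,q,r] = [q,r] − [p,r] + [p,q]. For instance
  ∂[1,8,9] = [8,9] − [1,9] + [1,8],
  ∂[3,4,8] = [4,8] − [3,8] + [3,4].
As a 27×18 matrix over Z this has rank 18, with invariant factors (1,1,1,1,1,1,1,1,1,1,1,1,1,1,1,1,1,2).

Reading off H_k = ker ∂_k / im ∂_{k+1}:

  H_0: rank C_0 − rank ∂_1 = 9 − 8 = 1, and the invariant factors of ∂_1 are all 1, so H_0 ≅ Z.
  H_1: rank ker ∂_1 − rank ∂_2 = (27 − 8) − 18 = 1, and ∂_2 has invariant factor 2 > 1, so H_1 ≅ Z ⊕ Z/2Z.
  H_2: rank ker ∂_2 − rank ∂_3 = (18 − 18) − 0 = 0, and there is no ∂_3, so H_2 ≅ 0.

H_0 ≅ Z,  H_1 ≅ Z ⊕ Z/2Z,  H_2 = 0.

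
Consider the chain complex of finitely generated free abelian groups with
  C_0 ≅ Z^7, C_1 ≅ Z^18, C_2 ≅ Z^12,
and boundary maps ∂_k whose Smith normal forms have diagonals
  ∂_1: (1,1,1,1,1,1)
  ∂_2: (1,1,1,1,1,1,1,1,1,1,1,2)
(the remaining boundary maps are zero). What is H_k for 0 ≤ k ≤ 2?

H_0 ≅ Z,  H_1 ≅ Z/2,  H_2 = 0.

H_0: b_0 = 7 − 0 − 6 = 1; torsion from ∂_1 factors > 1: none. So H_0 ≅ Z.
H_1: b_1 = 18 − 6 − 12 = 0; torsion from ∂_2 factors > 1: [2]. So H_1 ≅ Z/2.
H_2: b_2 = 12 − 12 − 0 = 0; torsion from ∂_3 factors > 1: none. So H_2 ≅ 0.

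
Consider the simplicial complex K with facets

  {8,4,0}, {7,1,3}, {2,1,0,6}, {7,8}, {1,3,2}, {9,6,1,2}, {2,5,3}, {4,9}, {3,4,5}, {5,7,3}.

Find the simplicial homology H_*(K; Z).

H_0 ≅ Z,  H_1 ≅ Z^3,  H_2 = 0,  H_3 = 0.

Order the vertices as 0 < 1 < 2 < 3 < 4 < 5 < 6 < 7 < 8 < 9. Listing each simplex with vertices in this order, K has dimension 3 with simplices:

  0-simplices (10): [0], [1], [2], [3], [4], [5], [6], [7], [8], [9]
  1-simplices (23): [0,1], [0,2], [0,4], [0,6], [0,8], [1,2], [1,3], [1,6], [1,7], [1,9], [2,3], [2,5], [2,6], [2,9], [3,4], [3,5], [3,7], [4,5], [4,8], [4,9], [5,7], [6,9], [7,8]
  2-simplices (13): [0,1,2], [0,1,6], [0,2,6], [0,4,8], [1,2,3], [1,2,6], [1,2,9], [1,3,7], [1,6,9], [2,3,5], [2,6,9], [3,4,5], [3,5,7]
  3-simplices (2): [0,1,2,6], [1,2,6,9]

Hence C_0 ≅ Z^10, C_1 ≅ Z^23, C_2 ≅ Z^13, C_3 ≅ Z^2.

Boundary ∂_1: C_1 → C_0 sends each edge [p,q] (with p < q) to q − p.
The resulting 10×23 matrix has rank 9, and its Smith normal form has invariant factors (1,1,1,1,1,1,1,1,1).

∂_2: C_2 → C_1 maps a triangle to the signed sum of its edges. For instance
  ∂[1,2,9] = [2,9] − [1,9] + [1,2],
  ∂[2,6,9] = [6,9] − [2,9] + [2,6].
This gives a 23×13 integer matrix of rank 11; reducing to Smith normal form yields diagonal entries (1,1,1,1,1,1,1,1,1,1,1).

The boundary map ∂_3: C_3 → C_2 sends each 3-simplex σ to the alternating sum Σ_i (−1)^i (σ with its i-th vertex removed). For instance
  ∂[1,2,6,9] = [2,6,9] − [1,6,9] + [1,2,9] − [1,2,6],
  ∂[0,1,2,6] = [1,2,6] − [0,2,6] + [0,1,6] − [0,1,2].
This gives a 13×2 integer matrix of rank 2; reducing to Smith normal form yields diagonal entries (1,1).

Computing H_k = (kernel of ∂_k) / (image of ∂_{k+1}):

  H_0: rank C_0 − rank ∂_1 = 10 − 9 = 1, and the invariant factors of ∂_1 are all 1, so H_0 ≅ Z.
  H_1: rank ker ∂_1 − rank ∂_2 = (23 − 9) − 11 = 3, and the invariant factors of ∂_2 are all 1, so H_1 ≅ Z^3.
  H_2: rank ker ∂_2 − rank ∂_3 = (13 − 11) − 2 = 0, and the invariant factors of ∂_3 are all 1, so H_2 ≅ 0.
  H_3: rank ker ∂_3 − rank ∂_4 = (2 − 2) − 0 = 0, and there is no ∂_4, so H_3 ≅ 0.

As a check, the Euler characteristic is 10 − 23 + 13 − 2 = -2, which agrees with 1 − 3 + 0 − 0 = -2.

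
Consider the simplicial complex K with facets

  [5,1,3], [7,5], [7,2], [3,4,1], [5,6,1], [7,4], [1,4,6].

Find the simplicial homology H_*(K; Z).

H_0 ≅ Z,  H_1 ≅ Z,  H_2 = 0.

Take the total order 1 < 2 < 3 < 4 < 5 < 6 < 7 on the vertex set. Then K (dimension 2) consists of the simplices:

  0-simplices (7): [1], [2], [3], [4], [5], [6], [7]
  1-simplices (11): [1,3], [1,4], [1,5], [1,6], [2,7], [3,4], [3,5], [4,6], [4,7], [5,6], [5,7]
  2-simplices (4): [1,3,4], [1,3,5], [1,4,6], [1,5,6]

giving chain groups C_0 ≅ Z^7, C_1 ≅ Z^11, C_2 ≅ Z^4.

∂_1: C_1 → C_0 sends each edge [p,q] (with p < q) to q − p. For instance
  ∂[3,5] = [5] − [3].
This gives a 7×11 integer matrix of rank 6; reducing to Smith normal form yields diagonal entries (1,1,1,1,1,1).

∂_2: C_2 → C_1 sends each 2-simplex [p,q,r] to [q,r] − [p,r] + [p,q]. For instance
  ∂[1,3,5] = [3,5] − [1,5] + [1,3],
  ∂[1,4,6] = [4,6] − [1,6] + [1,4].
As a 11×4 matrix over Z this has rank 4, with invariant factors (1,1,1,1).

Computing H_k = (kernel of ∂_k) / (image of ∂_{k+1}):

  H_0: rank C_0 − rank ∂_1 = 7 − 6 = 1, and the invariant factors of ∂_1 are all 1, so H_0 = Z.
  H_1: rank ker ∂_1 − rank ∂_2 = (11 − 6) − 4 = 1, and the invariant factors of ∂_2 are all 1, so H_1 = Z.
  H_2: rank ker ∂_2 − rank ∂_3 = (4 − 4) − 0 = 0, and there is no ∂_3, so H_2 = 0.

As a check, the Euler characteristic is 7 − 11 + 4 = 0, which agrees with 1 − 1 + 0 = 0.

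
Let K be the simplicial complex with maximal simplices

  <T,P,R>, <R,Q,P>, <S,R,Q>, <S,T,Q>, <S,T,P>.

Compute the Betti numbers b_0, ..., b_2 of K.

b_0 = 1, b_1 = 1, b_2 = 0.

We work with the vertex ordering P < Q < R < S < T. The simplices of K, each written with vertices in increasing order, are:

  0-simplices (5): P, Q, R, S, T
  1-simplices (10): PQ, PR, PS, PT, QR, QS, QT, RS, RT, ST
  2-simplices (5): PQR, PRT, PST, QRS, QST

so the chain groups are C_0 ≅ Z^5, C_1 ≅ Z^10, C_2 ≅ Z^5.

∂_1: C_1 → C_0 sends each edge [p,q] (with p < q) to q − p. For instance
  ∂PQ = Q − P.
The 5×10 boundary matrix has rank 4 and Smith normal form diag(1,1,1,1).

Boundary ∂_2: C_2 → C_1 sends each 2-simplex [p,q,r] to [q,r] − [p,r] + [p,q]. For instance
  ∂QST = ST − QT + QS,
  ∂PST = ST − PT + PS.
As a 10×5 matrix over Z this has rank 5, with invariant factors (1,1,1,1,1).

From H_k ≅ ker(∂_k) / im(∂_{k+1}) we obtain:

  H_0: rank C_0 − rank ∂_1 = 5 − 4 = 1, and the invariant factors of ∂_1 are all 1, so H_0 = Z.
  H_1: rank ker ∂_1 − rank ∂_2 = (10 − 4) − 5 = 1, and the invariant factors of ∂_2 are all 1, so H_1 = Z.
  H_2: rank ker ∂_2 − rank ∂_3 = (5 − 5) − 0 = 0, and there is no ∂_3, so H_2 = 0.

(K is a triangulation of the Möbius band.)

Hence the Betti numbers are b_0 = 1, b_1 = 1, b_2 = 0.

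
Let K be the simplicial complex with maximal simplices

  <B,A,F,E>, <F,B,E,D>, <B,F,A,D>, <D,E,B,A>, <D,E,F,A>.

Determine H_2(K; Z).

H_2 ≅ 0.

Take the total order A < B < D < E < F on the vertex set. Then K (dimension 3) consists of the simplices:

  0-simplices (5): A, B, D, E, F
  1-simplices (10): AB, AD, AE, AF, BD, BE, BF, DE, DF, EF
  2-simplices (10): ABD, ABE, ABF, ADE, ADF, AEF, BDE, BDF, BEF, DEF
  3-simplices (5): ABDE, ABDF, ABEF, ADEF, BDEF

giving chain groups C_0 ≅ Z^5, C_1 ≅ Z^10, C_2 ≅ Z^10, C_3 ≅ Z^5.

∂_1: C_1 → C_0 sends each edge [p,q] (with p < q) to q − p. For instance
  ∂DE = E − D.
The resulting 5×10 matrix has rank 4, and its Smith normal form has invariant factors (1,1,1,1).

∂_2: C_2 → C_1 acts by ∂[p,q,r] = [q,r] − [p,r] + [p,q]. For instance
  ∂ABF = BF − AF + AB,
  ∂BEF = EF − BF + BE.
The resulting 10×10 matrix has rank 6, and its Smith normal form has invariant factors (1,1,1,1,1,1).

The boundary map ∂_3: C_3 → C_2 sends each 3-simplex σ to the alternating sum Σ_i (−1)^i (σ with its i-th vertex removed). For instance
  ∂BDEF = DEF − BEF + BDF − BDE,
  ∂ABDF = BDF − ADF + ABF − ABD.
As a 10×5 matrix over Z this has rank 4, with invariant factors (1,1,1,1).

From H_k ≅ ker(∂_k) / im(∂_{k+1}) we obtain:

  H_2: rank ker ∂_2 − rank ∂_3 = (10 − 6) − 4 = 0, and the invariant factors of ∂_3 are all 1, so H_2 = 0.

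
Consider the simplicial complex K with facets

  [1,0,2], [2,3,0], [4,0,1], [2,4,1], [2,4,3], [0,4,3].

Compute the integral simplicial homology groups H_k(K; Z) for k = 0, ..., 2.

H_0 = Z,  H_1 = 0,  H_2 = Z.

Order the vertices as 0 < 1 < 2 < 3 < 4. Listing each simplex with vertices in this order, K has dimension 2 with simplices:

  0-simplices (5): [0], [1], [2], [3], [4]
  1-simplices (9): [0,1], [0,2], [0,3], [0,4], [1,2], [1,4], [2,3], [2,4], [3,4]
  2-simplices (6): [0,1,2], [0,1,4], [0,2,3], [0,3,4], [1,2,4], [2,3,4]

Hence C_0 ≅ Z^5, C_1 ≅ Z^9, C_2 ≅ Z^6.

Boundary ∂_1: C_1 → C_0 maps an edge to its endpoints' difference, ∂[p,q] = q − p. For instance
  ∂[0,1] = [1] − [0].
The 5×9 boundary matrix has rank 4 and Smith normal form diag(1,1,1,1).

∂_2: C_2 → C_1 maps a triangle to the signed sum of its edges. For instance
  ∂[0,1,2] = [1,2] − [0,2] + [0,1],
  ∂[0,1,4] = [1,4] − [0,4] + [0,1].
As a 9×6 matrix over Z this has rank 5, with invariant factors (1,1,1,1,1).

From H_k ≅ ker(∂_k) / im(∂_{k+1}) we obtain:

  H_0: rank C_0 − rank ∂_1 = 5 − 4 = 1, and the invariant factors of ∂_1 are all 1, so H_0 ≅ Z.
  H_1: rank ker ∂_1 − rank ∂_2 = (9 − 4) − 5 = 0, and the invariant factors of ∂_2 are all 1, so H_1 ≅ 0.
  H_2: rank ker ∂_2 − rank ∂_3 = (6 − 5) − 0 = 1, and there is no ∂_3, so H_2 ≅ Z.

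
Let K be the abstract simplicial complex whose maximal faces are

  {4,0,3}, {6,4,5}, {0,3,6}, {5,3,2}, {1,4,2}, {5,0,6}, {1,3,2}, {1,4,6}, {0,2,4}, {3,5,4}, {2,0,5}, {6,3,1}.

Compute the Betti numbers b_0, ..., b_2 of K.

We work with the vertex ordering 0 < 1 < 2 < 3 < 4 < 5 < 6. The simplices of K, each written with vertices in increasing order, are:

  0-simplices (7): [0], [1], [2], [3], [4], [5], [6]
  1-simplices (18): [0,2], [0,3], [0,4], [0,5], [0,6], [1,2], [1,3], [1,4], [1,6], [2,3], [2,4], [2,5], [3,4], [3,5], [3,6], [4,5], [4,6], [5,6]
  2-simplices (12): [0,2,4], [0,2,5], [0,3,4], [0,3,6], [0,5,6], [1,2,3], [1,2,4], [1,3,6], [1,4,6], [2,3,5], [3,4,5], [4,5,6]

Hence C_0 ≅ Z^7, C_1 ≅ Z^18, C_2 ≅ Z^12.

∂_1: C_1 → C_0 maps an edge to its endpoints' difference, ∂[p,q] = q − p. For instance
  ∂[2,5] = [5] − [2].
The 7×18 boundary matrix has rank 6 and Smith normal form diag(1,1,1,1,1,1).

Boundary ∂_2: C_2 → C_1 maps a triangle to the signed sum of its edges. For instance
  ∂[4,5,6] = [5,6] − [4,6] + [4,5],
  ∂[0,3,4] = [3,4] − [0,4] + [0,3].
As a 18×12 matrix over Z this has rank 12, with invariant factors (1,1,1,1,1,1,1,1,1,1,1,2).

From H_k ≅ ker(∂_k) / im(∂_{k+1}) we obtain:

  H_0: rank C_0 − rank ∂_1 = 7 − 6 = 1, and the invariant factors of ∂_1 are all 1, so H_0 = Z.
  H_1: rank ker ∂_1 − rank ∂_2 = (18 − 6) − 12 = 0, and ∂_2 has invariant factor 2 > 1, so H_1 = Z/2Z.
  H_2: rank ker ∂_2 − rank ∂_3 = (12 − 12) − 0 = 0, and there is no ∂_3, so H_2 = 0.

Hence the Betti numbers are b_0 = 1, b_1 = 0, b_2 = 0.

b_0 = 1, b_1 = 0, b_2 = 0.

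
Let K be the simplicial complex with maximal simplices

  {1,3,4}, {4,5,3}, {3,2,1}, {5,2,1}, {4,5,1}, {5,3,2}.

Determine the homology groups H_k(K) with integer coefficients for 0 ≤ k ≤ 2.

H_0 ≅ Z,  H_1 = 0,  H_2 ≅ Z.

K has 5 vertices, 9 edges, 6 triangles.
rank ∂_0 = 0, rank ∂_1 = 4 ⇒ b_0 = 5 − 0 − 4 = 1; all invariant factors of ∂_1 are 1 so no torsion. So H_0 = Z.
rank ∂_1 = 4, rank ∂_2 = 5 ⇒ b_1 = 9 − 4 − 5 = 0; all invariant factors of ∂_2 are 1 so no torsion. So H_1 = 0.
rank ∂_2 = 5, rank ∂_3 = 0 ⇒ b_2 = 6 − 5 − 0 = 1. So H_2 = Z.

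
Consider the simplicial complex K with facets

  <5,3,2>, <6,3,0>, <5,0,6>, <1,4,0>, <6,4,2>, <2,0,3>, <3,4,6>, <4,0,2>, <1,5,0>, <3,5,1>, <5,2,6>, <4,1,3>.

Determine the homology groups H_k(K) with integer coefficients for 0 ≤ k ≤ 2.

H_0 = Z,  H_1 = Z/2Z,  H_2 = 0.

Fix the vertex order 0 < 1 < 2 < 3 < 4 < 5 < 6 and write every simplex with vertices in increasing order. Then dim K = 2 and the simplices of K are:

  0-simplices (7): [0], [1], [2], [3], [4], [5], [6]
  1-simplices (18): [0,1], [0,2], [0,3], [0,4], [0,5], [0,6], [1,3], [1,4], [1,5], [2,3], [2,4], [2,5], [2,6], [3,4], [3,5], [3,6], [4,6], [5,6]
  2-simplices (12): [0,1,4], [0,1,5], [0,2,3], [0,2,4], [0,3,6], [0,5,6], [1,3,4], [1,3,5], [2,3,5], [2,4,6], [2,5,6], [3,4,6]

Hence C_0 ≅ Z^7, C_1 ≅ Z^18, C_2 ≅ Z^12.

The boundary map ∂_1: C_1 → C_0 sends each edge [p,q] (with p < q) to q − p.
The 7×18 boundary matrix has rank 6 and Smith normal form diag(1,1,1,1,1,1).

Boundary ∂_2: C_2 → C_1 acts by ∂[p,q,r] = [q,r] − [p,r] + [p,q]. For instance
  ∂[0,2,3] = [2,3] − [0,3] + [0,2],
  ∂[0,2,4] = [2,4] − [0,4] + [0,2].
The resulting 18×12 matrix has rank 12, and its Smith normal form has invariant factors (1,1,1,1,1,1,1,1,1,1,1,2).

Reading off H_k = ker ∂_k / im ∂_{k+1}:

  H_0: rank C_0 − rank ∂_1 = 7 − 6 = 1, and the invariant factors of ∂_1 are all 1, so H_0 = Z.
  H_1: rank ker ∂_1 − rank ∂_2 = (18 − 6) − 12 = 0, and ∂_2 has invariant factor 2 > 1, so H_1 = Z/2Z.
  H_2: rank ker ∂_2 − rank ∂_3 = (12 − 12) − 0 = 0, and there is no ∂_3, so H_2 = 0.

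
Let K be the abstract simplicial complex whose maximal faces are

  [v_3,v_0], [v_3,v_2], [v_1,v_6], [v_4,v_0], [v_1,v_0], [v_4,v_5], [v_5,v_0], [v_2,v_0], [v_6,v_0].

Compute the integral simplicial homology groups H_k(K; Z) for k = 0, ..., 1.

We work with the vertex ordering v_0 < v_1 < v_2 < v_3 < v_4 < v_5 < v_6. The simplices of K, each written with vertices in increasing order, are:

  0-simplices (7): [v_0], [v_1], [v_2], [v_3], [v_4], [v_5], [v_6]
  1-simplices (9): [v_0,v_1], [v_0,v_2], [v_0,v_3], [v_0,v_4], [v_0,v_5], [v_0,v_6], [v_1,v_6], [v_2,v_3], [v_4,v_5]

giving chain groups C_0 ≅ Z^7, C_1 ≅ Z^9.

The boundary map ∂_1: C_1 → C_0 sends each edge [p,q] (with p < q) to q − p. For instance
  ∂[v_0,v_2] = [v_2] − [v_0].
The 7×9 boundary matrix has rank 6 and Smith normal form diag(1,1,1,1,1,1).

Reading off H_k = ker ∂_k / im ∂_{k+1}:

  H_0: rank C_0 − rank ∂_1 = 7 − 6 = 1, and the invariant factors of ∂_1 are all 1, so H_0 = Z.
  H_1: rank ker ∂_1 − rank ∂_2 = (9 − 6) − 0 = 3, and there is no ∂_2, so H_1 = Z^3.

H_0 = Z,  H_1 = Z^3.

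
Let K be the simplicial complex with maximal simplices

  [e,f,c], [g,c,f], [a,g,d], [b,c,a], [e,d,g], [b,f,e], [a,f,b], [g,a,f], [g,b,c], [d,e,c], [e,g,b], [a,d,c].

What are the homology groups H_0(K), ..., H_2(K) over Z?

H_0 = Z,  H_1 = Z/2Z,  H_2 = 0.

We work with the vertex ordering a < b < c < d < e < f < g. The simplices of K, each written with vertices in increasing order, are:

  0-simplices (7): a, b, c, d, e, f, g
  1-simplices (18): ab, ac, ad, af, ag, bc, be, bf, bg, cd, ce, cf, cg, de, dg, ef, eg, fg
  2-simplices (12): abc, abf, acd, adg, afg, bcg, bef, beg, cde, cef, cfg, deg

giving chain groups C_0 ≅ Z^7, C_1 ≅ Z^18, C_2 ≅ Z^12.

Boundary ∂_1: C_1 → C_0 is given by ∂[p,q] = [q] − [p]. For instance
  ∂af = f − a.
The 7×18 boundary matrix has rank 6 and Smith normal form diag(1,1,1,1,1,1).

Boundary ∂_2: C_2 → C_1 acts by ∂[p,q,r] = [q,r] − [p,r] + [p,q]. For instance
  ∂cde = de − ce + cd,
  ∂bef = ef − bf + be.
As a 18×12 matrix over Z this has rank 12, with invariant factors (1,1,1,1,1,1,1,1,1,1,1,2).

Computing H_k = (kernel of ∂_k) / (image of ∂_{k+1}):

  H_0: rank C_0 − rank ∂_1 = 7 − 6 = 1, and the invariant factors of ∂_1 are all 1, so H_0 = Z.
  H_1: rank ker ∂_1 − rank ∂_2 = (18 − 6) − 12 = 0, and ∂_2 has invariant factor 2 > 1, so H_1 = Z/2Z.
  H_2: rank ker ∂_2 − rank ∂_3 = (12 − 12) − 0 = 0, and there is no ∂_3, so H_2 = 0.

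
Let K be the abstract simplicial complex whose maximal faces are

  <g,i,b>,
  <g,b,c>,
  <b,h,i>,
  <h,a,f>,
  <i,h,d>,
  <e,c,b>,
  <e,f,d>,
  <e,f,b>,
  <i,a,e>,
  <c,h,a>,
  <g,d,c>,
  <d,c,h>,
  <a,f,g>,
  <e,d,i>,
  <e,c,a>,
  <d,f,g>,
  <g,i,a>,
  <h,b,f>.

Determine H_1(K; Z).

H_1 = Z^2.

K has 9 vertices, 27 edges, 18 triangles.
rank ∂_1 = 8, rank ∂_2 = 17 ⇒ b_1 = 27 − 8 − 17 = 2; all invariant factors of ∂_2 are 1 so no torsion. So H_1 ≅ Z^2.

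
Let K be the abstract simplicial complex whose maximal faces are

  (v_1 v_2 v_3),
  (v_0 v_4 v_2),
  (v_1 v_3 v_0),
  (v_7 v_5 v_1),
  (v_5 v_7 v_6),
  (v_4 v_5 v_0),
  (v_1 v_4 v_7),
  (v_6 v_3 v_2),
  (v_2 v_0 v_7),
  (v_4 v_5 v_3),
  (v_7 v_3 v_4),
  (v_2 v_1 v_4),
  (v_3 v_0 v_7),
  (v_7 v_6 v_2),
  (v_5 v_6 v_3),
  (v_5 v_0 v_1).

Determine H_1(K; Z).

H_1 ≅ Z^2.

Fix the vertex order v_0 < v_1 < v_2 < v_3 < v_4 < v_5 < v_6 < v_7 and write every simplex with vertices in increasing order. Then dim K = 2 and the simplices of K are:

  0-simplices (8): [v_0], [v_1], [v_2], [v_3], [v_4], [v_5], [v_6], [v_7]
  1-simplices (24): (24 of them)
  2-simplices (16): (16 of them)

giving chain groups C_0 ≅ Z^8, C_1 ≅ Z^24, C_2 ≅ Z^16.

Boundary ∂_1: C_1 → C_0 maps an edge to its endpoints' difference, ∂[p,q] = q − p.
This gives a 8×24 integer matrix of rank 7; reducing to Smith normal form yields diagonal entries (1,1,1,1,1,1,1).

∂_2: C_2 → C_1 acts by ∂[p,q,r] = [q,r] − [p,r] + [p,q]. For instance
  ∂[v_0,v_2,v_4] = [v_2,v_4] − [v_0,v_4] + [v_0,v_2],
  ∂[v_3,v_4,v_5] = [v_4,v_5] − [v_3,v_5] + [v_3,v_4].
This gives a 24×16 integer matrix of rank 15; reducing to Smith normal form yields diagonal entries (1,1,1,1,1,1,1,1,1,1,1,1,1,1,1).

Now H_k = ker ∂_k / im ∂_{k+1}, so:

  H_1: rank ker ∂_1 − rank ∂_2 = (24 − 7) − 15 = 2, and the invariant factors of ∂_2 are all 1, so H_1 ≅ Z^2.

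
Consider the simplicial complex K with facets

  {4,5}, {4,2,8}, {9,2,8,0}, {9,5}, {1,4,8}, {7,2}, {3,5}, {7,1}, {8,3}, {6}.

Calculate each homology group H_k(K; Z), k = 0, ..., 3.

Fix the vertex order 0 < 1 < 2 < 3 < 4 < 5 < 6 < 7 < 8 < 9 and write every simplex with vertices in increasing order. Then dim K = 3 and the simplices of K are:

  0-simplices (10): [0], [1], [2], [3], [4], [5], [6], [7], [8], [9]
  1-simplices (16): [0,2], [0,8], [0,9], [1,4], [1,7], [1,8], [2,4], [2,7], [2,8], [2,9], [3,5], [3,8], [4,5], [4,8], [5,9], [8,9]
  2-simplices (6): [0,2,8], [0,2,9], [0,8,9], [1,4,8], [2,4,8], [2,8,9]
  3-simplices (1): [0,2,8,9]

so the chain groups are C_0 ≅ Z^10, C_1 ≅ Z^16, C_2 ≅ Z^6, C_3 ≅ Z^1.

∂_1: C_1 → C_0 sends each edge [p,q] (with p < q) to q − p.
The resulting 10×16 matrix has rank 8, and its Smith normal form has invariant factors (1,1,1,1,1,1,1,1).

Boundary ∂_2: C_2 → C_1 acts by ∂[p,q,r] = [q,r] − [p,r] + [p,q]. For instance
  ∂[0,2,8] = [2,8] − [0,8] + [0,2],
  ∂[2,8,9] = [8,9] − [2,9] + [2,8].
The resulting 16×6 matrix has rank 5, and its Smith normal form has invariant factors (1,1,1,1,1).

Boundary ∂_3: C_3 → C_2 sends each 3-simplex σ to the alternating sum Σ_i (−1)^i (σ with its i-th vertex removed). For instance
  ∂[0,2,8,9] = [2,8,9] − [0,8,9] + [0,2,9] − [0,2,8].
The 6×1 boundary matrix has rank 1 and Smith normal form diag(1).

Now H_k = ker ∂_k / im ∂_{k+1}, so:

  H_0: rank C_0 − rank ∂_1 = 10 − 8 = 2, and the invariant factors of ∂_1 are all 1, so H_0 = Z^2.
  H_1: rank ker ∂_1 − rank ∂_2 = (16 − 8) − 5 = 3, and the invariant factors of ∂_2 are all 1, so H_1 = Z^3.
  H_2: rank ker ∂_2 − rank ∂_3 = (6 − 5) − 1 = 0, and the invariant factors of ∂_3 are all 1, so H_2 = 0.
  H_3: rank ker ∂_3 − rank ∂_4 = (1 − 1) − 0 = 0, and there is no ∂_4, so H_3 = 0.

As a check, the Euler characteristic is 10 − 16 + 6 − 1 = -1, which agrees with 2 − 3 + 0 − 0 = -1.

H_0 = Z^2,  H_1 = Z^3,  H_2 = 0,  H_3 = 0.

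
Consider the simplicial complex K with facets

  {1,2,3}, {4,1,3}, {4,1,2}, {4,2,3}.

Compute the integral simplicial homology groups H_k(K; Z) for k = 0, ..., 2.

Take the total order 1 < 2 < 3 < 4 on the vertex set. Then K (dimension 2) consists of the simplices:

  0-simplices (4): [1], [2], [3], [4]
  1-simplices (6): [1,2], [1,3], [1,4], [2,3], [2,4], [3,4]
  2-simplices (4): [1,2,3], [1,2,4], [1,3,4], [2,3,4]

so the chain groups are C_0 ≅ Z^4, C_1 ≅ Z^6, C_2 ≅ Z^4.

Boundary ∂_1: C_1 → C_0 is given by ∂[p,q] = [q] − [p]. For instance
  ∂[2,4] = [4] − [2].
As a 4×6 matrix over Z this has rank 3, with invariant factors (1,1,1).

Boundary ∂_2: C_2 → C_1 acts by ∂[p,q,r] = [q,r] − [p,r] + [p,q]. For instance
  ∂[1,2,4] = [2,4] − [1,4] + [1,2],
  ∂[1,3,4] = [3,4] − [1,4] + [1,3].
The 6×4 boundary matrix has rank 3 and Smith normal form diag(1,1,1).

From H_k ≅ ker(∂_k) / im(∂_{k+1}) we obtain:

  H_0: rank C_0 − rank ∂_1 = 4 − 3 = 1, and the invariant factors of ∂_1 are all 1, so H_0 = Z.
  H_1: rank ker ∂_1 − rank ∂_2 = (6 − 3) − 3 = 0, and the invariant factors of ∂_2 are all 1, so H_1 = 0.
  H_2: rank ker ∂_2 − rank ∂_3 = (4 − 3) − 0 = 1, and there is no ∂_3, so H_2 = Z.

H_0 ≅ Z,  H_1 = 0,  H_2 ≅ Z.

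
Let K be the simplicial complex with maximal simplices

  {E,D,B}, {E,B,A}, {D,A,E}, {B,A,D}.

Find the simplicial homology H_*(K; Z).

Order the vertices as A < B < D < E. Listing each simplex with vertices in this order, K has dimension 2 with simplices:

  0-simplices (4): A, B, D, E
  1-simplices (6): AB, AD, AE, BD, BE, DE
  2-simplices (4): ABD, ABE, ADE, BDE

so the chain groups are C_0 ≅ Z^4, C_1 ≅ Z^6, C_2 ≅ Z^4.

Boundary ∂_1: C_1 → C_0 sends each edge [p,q] (with p < q) to q − p. For instance
  ∂AB = B − A.
The 4×6 boundary matrix has rank 3 and Smith normal form diag(1,1,1).

∂_2: C_2 → C_1 acts by ∂[p,q,r] = [q,r] − [p,r] + [p,q]. For instance
  ∂ABD = BD − AD + AB,
  ∂ABE = BE − AE + AB.
The resulting 6×4 matrix has rank 3, and its Smith normal form has invariant factors (1,1,1).

From H_k ≅ ker(∂_k) / im(∂_{k+1}) we obtain:

  H_0: rank C_0 − rank ∂_1 = 4 − 3 = 1, and the invariant factors of ∂_1 are all 1, so H_0 = Z.
  H_1: rank ker ∂_1 − rank ∂_2 = (6 − 3) − 3 = 0, and the invariant factors of ∂_2 are all 1, so H_1 = 0.
  H_2: rank ker ∂_2 − rank ∂_3 = (4 − 3) − 0 = 1, and there is no ∂_3, so H_2 = Z.

As a check, the Euler characteristic is 4 − 6 + 4 = 2, which agrees with 1 − 0 + 1 = 2.

H_0 = Z,  H_1 = 0,  H_2 = Z.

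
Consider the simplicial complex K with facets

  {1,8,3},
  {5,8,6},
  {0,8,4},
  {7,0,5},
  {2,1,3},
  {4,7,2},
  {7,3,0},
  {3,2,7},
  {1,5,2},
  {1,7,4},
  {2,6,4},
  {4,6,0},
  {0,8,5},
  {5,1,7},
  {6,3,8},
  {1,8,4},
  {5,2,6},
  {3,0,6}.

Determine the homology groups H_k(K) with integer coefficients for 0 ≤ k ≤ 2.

H_0 ≅ Z,  H_1 ≅ Z ⊕ Z/2,  H_2 = 0.

Take the total order 0 < 1 < 2 < 3 < 4 < 5 < 6 < 7 < 8 on the vertex set. Then K (dimension 2) consists of the simplices:

  0-simplices (9): [0], [1], [2], [3], [4], [5], [6], [7], [8]
  1-simplices (27): (27 of them)
  2-simplices (18): [0,3,6], [0,3,7], [0,4,6], [0,4,8], [0,5,7], [0,5,8], [1,2,3], [1,2,5], [1,3,8], [1,4,7], [1,4,8], [1,5,7], [2,3,7], [2,4,6], [2,4,7], [2,5,6], [3,6,8], [5,6,8]

giving chain groups C_0 ≅ Z^9, C_1 ≅ Z^27, C_2 ≅ Z^18.

The boundary map ∂_1: C_1 → C_0 sends each edge [p,q] (with p < q) to q − p. For instance
  ∂[6,8] = [8] − [6].
The 9×27 boundary matrix has rank 8 and Smith normal form diag(1,1,1,1,1,1,1,1).

The boundary map ∂_2: C_2 → C_1 maps a triangle to the signed sum of its edges. For instance
  ∂[1,2,5] = [2,5] − [1,5] + [1,2],
  ∂[1,2,3] = [2,3] − [1,3] + [1,2].
The resulting 27×18 matrix has rank 18, and its Smith normal form has invariant factors (1,1,1,1,1,1,1,1,1,1,1,1,1,1,1,1,1,2).

From H_k ≅ ker(∂_k) / im(∂_{k+1}) we obtain:

  H_0: rank C_0 − rank ∂_1 = 9 − 8 = 1, and the invariant factors of ∂_1 are all 1, so H_0 ≅ Z.
  H_1: rank ker ∂_1 − rank ∂_2 = (27 − 8) − 18 = 1, and ∂_2 has invariant factor 2 > 1, so H_1 ≅ Z ⊕ Z/2.
  H_2: rank ker ∂_2 − rank ∂_3 = (18 − 18) − 0 = 0, and there is no ∂_3, so H_2 ≅ 0.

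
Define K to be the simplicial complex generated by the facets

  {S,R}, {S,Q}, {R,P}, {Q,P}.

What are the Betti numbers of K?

We work with the vertex ordering P < Q < R < S. The simplices of K, each written with vertices in increasing order, are:

  0-simplices (4): P, Q, R, S
  1-simplices (4): PQ, PR, QS, RS

Hence C_0 ≅ Z^4, C_1 ≅ Z^4.

∂_1: C_1 → C_0 is given by ∂[p,q] = [q] − [p].
The 4×4 boundary matrix has rank 3 and Smith normal form diag(1,1,1).

From H_k ≅ ker(∂_k) / im(∂_{k+1}) we obtain:

  H_0: rank C_0 − rank ∂_1 = 4 − 3 = 1, and the invariant factors of ∂_1 are all 1, so H_0 ≅ Z.
  H_1: rank ker ∂_1 − rank ∂_2 = (4 − 3) − 0 = 1, and there is no ∂_2, so H_1 ≅ Z.

As a check, the Euler characteristic is 4 − 4 = 0, which agrees with 1 − 1 = 0.

Hence the Betti numbers are b_0 = 1, b_1 = 1.

b_0 = 1, b_1 = 1.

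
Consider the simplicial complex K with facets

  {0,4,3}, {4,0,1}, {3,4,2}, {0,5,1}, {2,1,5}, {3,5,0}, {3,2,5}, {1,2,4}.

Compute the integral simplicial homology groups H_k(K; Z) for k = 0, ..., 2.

H_0 = Z,  H_1 = 0,  H_2 = Z.

K has 6 vertices, 12 edges, 8 triangles.
rank ∂_0 = 0, rank ∂_1 = 5 ⇒ b_0 = 6 − 0 − 5 = 1; all invariant factors of ∂_1 are 1 so no torsion. So H_0 ≅ Z.
rank ∂_1 = 5, rank ∂_2 = 7 ⇒ b_1 = 12 − 5 − 7 = 0; all invariant factors of ∂_2 are 1 so no torsion. So H_1 ≅ 0.
rank ∂_2 = 7, rank ∂_3 = 0 ⇒ b_2 = 8 − 7 − 0 = 1. So H_2 ≅ Z.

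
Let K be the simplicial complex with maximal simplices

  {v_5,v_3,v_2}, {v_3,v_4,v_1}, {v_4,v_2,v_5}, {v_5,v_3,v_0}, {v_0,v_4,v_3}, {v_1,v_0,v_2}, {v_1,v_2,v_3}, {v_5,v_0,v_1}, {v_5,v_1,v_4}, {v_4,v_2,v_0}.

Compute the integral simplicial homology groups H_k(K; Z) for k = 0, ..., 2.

Fix the vertex order v_0 < v_1 < v_2 < v_3 < v_4 < v_5 and write every simplex with vertices in increasing order. Then dim K = 2 and the simplices of K are:

  0-simplices (6): [v_0], [v_1], [v_2], [v_3], [v_4], [v_5]
  1-simplices (15): (15 of them)
  2-simplices (10): [v_0,v_1,v_2], [v_0,v_1,v_5], [v_0,v_2,v_4], [v_0,v_3,v_4], [v_0,v_3,v_5], [v_1,v_2,v_3], [v_1,v_3,v_4], [v_1,v_4,v_5], [v_2,v_3,v_5], [v_2,v_4,v_5]

Hence C_0 ≅ Z^6, C_1 ≅ Z^15, C_2 ≅ Z^10.

Boundary ∂_1: C_1 → C_0 sends each edge [p,q] (with p < q) to q − p. For instance
  ∂[v_2,v_4] = [v_4] − [v_2].
As a 6×15 matrix over Z this has rank 5, with invariant factors (1,1,1,1,1).

Boundary ∂_2: C_2 → C_1 maps a triangle to the signed sum of its edges. For instance
  ∂[v_0,v_1,v_2] = [v_1,v_2] − [v_0,v_2] + [v_0,v_1],
  ∂[v_1,v_4,v_5] = [v_4,v_5] − [v_1,v_5] + [v_1,v_4].
The 15×10 boundary matrix has rank 10 and Smith normal form diag(1,1,1,1,1,1,1,1,1,2).

Reading off H_k = ker ∂_k / im ∂_{k+1}:

  H_0: rank C_0 − rank ∂_1 = 6 − 5 = 1, and the invariant factors of ∂_1 are all 1, so H_0 = Z.
  H_1: rank ker ∂_1 − rank ∂_2 = (15 − 5) − 10 = 0, and ∂_2 has invariant factor 2 > 1, so H_1 = Z_2.
  H_2: rank ker ∂_2 − rank ∂_3 = (10 − 10) − 0 = 0, and there is no ∂_3, so H_2 = 0.

(K is a triangulation of the real projective plane RP^2.)

H_0 ≅ Z,  H_1 ≅ Z_2,  H_2 = 0.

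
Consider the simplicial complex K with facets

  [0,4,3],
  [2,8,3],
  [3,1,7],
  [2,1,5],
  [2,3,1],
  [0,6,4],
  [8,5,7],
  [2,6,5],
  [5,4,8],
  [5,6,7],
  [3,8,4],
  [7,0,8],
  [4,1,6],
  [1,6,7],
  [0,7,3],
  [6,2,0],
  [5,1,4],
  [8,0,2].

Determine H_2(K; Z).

H_2 ≅ 0.

Take the total order 0 < 1 < 2 < 3 < 4 < 5 < 6 < 7 < 8 on the vertex set. Then K (dimension 2) consists of the simplices:

  0-simplices (9): [0], [1], [2], [3], [4], [5], [6], [7], [8]
  1-simplices (27): (27 of them)
  2-simplices (18): [0,2,6], [0,2,8], [0,3,4], [0,3,7], [0,4,6], [0,7,8], [1,2,3], [1,2,5], [1,3,7], [1,4,5], [1,4,6], [1,6,7], [2,3,8], [2,5,6], [3,4,8], [4,5,8], [5,6,7], [5,7,8]

so the chain groups are C_0 ≅ Z^9, C_1 ≅ Z^27, C_2 ≅ Z^18.

Boundary ∂_1: C_1 → C_0 is given by ∂[p,q] = [q] − [p]. For instance
  ∂[3,8] = [8] − [3].
As a 9×27 matrix over Z this has rank 8, with invariant factors (1,1,1,1,1,1,1,1).

Boundary ∂_2: C_2 → C_1 acts by ∂[p,q,r] = [q,r] − [p,r] + [p,q]. For instance
  ∂[0,7,8] = [7,8] − [0,8] + [0,7],
  ∂[0,2,6] = [2,6] − [0,6] + [0,2].
This gives a 27×18 integer matrix of rank 18; reducing to Smith normal form yields diagonal entries (1,1,1,1,1,1,1,1,1,1,1,1,1,1,1,1,1,2).

Reading off H_k = ker ∂_k / im ∂_{k+1}:

  H_2: rank ker ∂_2 − rank ∂_3 = (18 − 18) − 0 = 0, and there is no ∂_3, so H_2 = 0.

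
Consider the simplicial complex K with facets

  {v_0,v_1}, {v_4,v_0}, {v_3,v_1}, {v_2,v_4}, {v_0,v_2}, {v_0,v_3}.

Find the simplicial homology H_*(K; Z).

H_0 = Z,  H_1 = Z^2.

Take the total order v_0 < v_1 < v_2 < v_3 < v_4 on the vertex set. Then K (dimension 1) consists of the simplices:

  0-simplices (5): [v_0], [v_1], [v_2], [v_3], [v_4]
  1-simplices (6): [v_0,v_1], [v_0,v_2], [v_0,v_3], [v_0,v_4], [v_1,v_3], [v_2,v_4]

giving chain groups C_0 ≅ Z^5, C_1 ≅ Z^6.

The boundary map ∂_1: C_1 → C_0 sends each edge [p,q] (with p < q) to q − p.
The 5×6 boundary matrix has rank 4 and Smith normal form diag(1,1,1,1).

Computing H_k = (kernel of ∂_k) / (image of ∂_{k+1}):

  H_0: rank C_0 − rank ∂_1 = 5 − 4 = 1, and the invariant factors of ∂_1 are all 1, so H_0 = Z.
  H_1: rank ker ∂_1 − rank ∂_2 = (6 − 4) − 0 = 2, and there is no ∂_2, so H_1 = Z^2.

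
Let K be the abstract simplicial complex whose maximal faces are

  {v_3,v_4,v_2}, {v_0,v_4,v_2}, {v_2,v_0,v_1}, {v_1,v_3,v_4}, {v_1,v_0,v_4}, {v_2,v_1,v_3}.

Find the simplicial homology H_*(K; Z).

H_0 = Z,  H_1 = 0,  H_2 = Z.

Order the vertices as v_0 < v_1 < v_2 < v_3 < v_4. Listing each simplex with vertices in this order, K has dimension 2 with simplices:

  0-simplices (5): [v_0], [v_1], [v_2], [v_3], [v_4]
  1-simplices (9): [v_0,v_1], [v_0,v_2], [v_0,v_4], [v_1,v_2], [v_1,v_3], [v_1,v_4], [v_2,v_3], [v_2,v_4], [v_3,v_4]
  2-simplices (6): [v_0,v_1,v_2], [v_0,v_1,v_4], [v_0,v_2,v_4], [v_1,v_2,v_3], [v_1,v_3,v_4], [v_2,v_3,v_4]

so the chain groups are C_0 ≅ Z^5, C_1 ≅ Z^9, C_2 ≅ Z^6.

∂_1: C_1 → C_0 is given by ∂[p,q] = [q] − [p].
As a 5×9 matrix over Z this has rank 4, with invariant factors (1,1,1,1).

Boundary ∂_2: C_2 → C_1 acts by ∂[p,q,r] = [q,r] − [p,r] + [p,q]. For instance
  ∂[v_2,v_3,v_4] = [v_3,v_4] − [v_2,v_4] + [v_2,v_3],
  ∂[v_0,v_1,v_2] = [v_1,v_2] − [v_0,v_2] + [v_0,v_1].
This gives a 9×6 integer matrix of rank 5; reducing to Smith normal form yields diagonal entries (1,1,1,1,1).

Reading off H_k = ker ∂_k / im ∂_{k+1}:

  H_0: rank C_0 − rank ∂_1 = 5 − 4 = 1, and the invariant factors of ∂_1 are all 1, so H_0 = Z.
  H_1: rank ker ∂_1 − rank ∂_2 = (9 − 4) − 5 = 0, and the invariant factors of ∂_2 are all 1, so H_1 = 0.
  H_2: rank ker ∂_2 − rank ∂_3 = (6 − 5) − 0 = 1, and there is no ∂_3, so H_2 = Z.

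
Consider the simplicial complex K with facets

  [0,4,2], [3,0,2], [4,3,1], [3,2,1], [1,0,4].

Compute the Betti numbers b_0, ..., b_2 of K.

b_0 = 1, b_1 = 1, b_2 = 0.

Take the total order 0 < 1 < 2 < 3 < 4 on the vertex set. Then K (dimension 2) consists of the simplices:

  0-simplices (5): [0], [1], [2], [3], [4]
  1-simplices (10): [0,1], [0,2], [0,3], [0,4], [1,2], [1,3], [1,4], [2,3], [2,4], [3,4]
  2-simplices (5): [0,1,4], [0,2,3], [0,2,4], [1,2,3], [1,3,4]

Hence C_0 ≅ Z^5, C_1 ≅ Z^10, C_2 ≅ Z^5.

Boundary ∂_1: C_1 → C_0 maps an edge to its endpoints' difference, ∂[p,q] = q − p.
The resulting 5×10 matrix has rank 4, and its Smith normal form has invariant factors (1,1,1,1).

∂_2: C_2 → C_1 acts by ∂[p,q,r] = [q,r] − [p,r] + [p,q]. For instance
  ∂[1,2,3] = [2,3] − [1,3] + [1,2],
  ∂[0,2,3] = [2,3] − [0,3] + [0,2].
This gives a 10×5 integer matrix of rank 5; reducing to Smith normal form yields diagonal entries (1,1,1,1,1).

Now H_k = ker ∂_k / im ∂_{k+1}, so:

  H_0: rank C_0 − rank ∂_1 = 5 − 4 = 1, and the invariant factors of ∂_1 are all 1, so H_0 ≅ Z.
  H_1: rank ker ∂_1 − rank ∂_2 = (10 − 4) − 5 = 1, and the invariant factors of ∂_2 are all 1, so H_1 ≅ Z.
  H_2: rank ker ∂_2 − rank ∂_3 = (5 − 5) − 0 = 0, and there is no ∂_3, so H_2 ≅ 0.

As a check, the Euler characteristic is 5 − 10 + 5 = 0, which agrees with 1 − 1 + 0 = 0.
(K is a triangulation of the Möbius band.)

Hence the Betti numbers are b_0 = 1, b_1 = 1, b_2 = 0.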